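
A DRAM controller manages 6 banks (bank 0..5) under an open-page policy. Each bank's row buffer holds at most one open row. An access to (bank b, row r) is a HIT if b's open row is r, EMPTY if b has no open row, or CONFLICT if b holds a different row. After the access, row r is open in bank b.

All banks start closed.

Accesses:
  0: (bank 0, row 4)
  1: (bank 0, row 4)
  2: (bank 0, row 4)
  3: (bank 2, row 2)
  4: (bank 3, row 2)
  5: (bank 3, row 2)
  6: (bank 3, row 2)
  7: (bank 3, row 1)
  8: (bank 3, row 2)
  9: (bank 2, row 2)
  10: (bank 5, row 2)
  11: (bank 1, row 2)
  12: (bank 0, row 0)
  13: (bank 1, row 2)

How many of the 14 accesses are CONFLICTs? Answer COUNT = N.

COUNT = 3

0: bank 0 row 4 — prev None → EMPTY
1: bank 0 row 4 — prev 4 → HIT
2: bank 0 row 4 — prev 4 → HIT
3: bank 2 row 2 — prev None → EMPTY
4: bank 3 row 2 — prev None → EMPTY
5: bank 3 row 2 — prev 2 → HIT
6: bank 3 row 2 — prev 2 → HIT
7: bank 3 row 1 — prev 2 → CONFLICT
8: bank 3 row 2 — prev 1 → CONFLICT
9: bank 2 row 2 — prev 2 → HIT
10: bank 5 row 2 — prev None → EMPTY
11: bank 1 row 2 — prev None → EMPTY
12: bank 0 row 0 — prev 4 → CONFLICT
13: bank 1 row 2 — prev 2 → HIT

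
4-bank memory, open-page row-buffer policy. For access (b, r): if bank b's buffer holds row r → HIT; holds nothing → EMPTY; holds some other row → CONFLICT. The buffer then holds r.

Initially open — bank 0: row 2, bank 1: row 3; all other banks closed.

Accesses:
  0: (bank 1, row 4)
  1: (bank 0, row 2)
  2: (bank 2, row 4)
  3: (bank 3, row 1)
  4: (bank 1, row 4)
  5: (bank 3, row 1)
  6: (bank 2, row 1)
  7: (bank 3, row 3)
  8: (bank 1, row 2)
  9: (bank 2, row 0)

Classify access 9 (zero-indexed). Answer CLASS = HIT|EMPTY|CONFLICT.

CLASS = CONFLICT

step 0: bank1 3->4 [CONFLICT]
step 1: bank0 2->2 [HIT]
step 2: bank2 None->4 [EMPTY]
step 3: bank3 None->1 [EMPTY]
step 4: bank1 4->4 [HIT]
step 5: bank3 1->1 [HIT]
step 6: bank2 4->1 [CONFLICT]
step 7: bank3 1->3 [CONFLICT]
step 8: bank1 4->2 [CONFLICT]
step 9: bank2 1->0 [CONFLICT]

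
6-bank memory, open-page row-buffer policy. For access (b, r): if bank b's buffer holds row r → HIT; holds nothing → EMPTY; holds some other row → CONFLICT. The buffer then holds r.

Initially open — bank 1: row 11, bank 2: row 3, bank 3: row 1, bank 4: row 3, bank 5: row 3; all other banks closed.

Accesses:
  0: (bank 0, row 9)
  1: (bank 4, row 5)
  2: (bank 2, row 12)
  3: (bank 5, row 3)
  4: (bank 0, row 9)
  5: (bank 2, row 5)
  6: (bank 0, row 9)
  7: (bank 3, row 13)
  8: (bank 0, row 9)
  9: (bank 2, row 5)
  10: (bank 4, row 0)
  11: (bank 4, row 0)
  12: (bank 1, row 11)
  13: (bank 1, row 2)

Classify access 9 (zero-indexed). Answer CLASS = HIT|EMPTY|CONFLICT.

CLASS = HIT

#0 (0,9) E
#1 (4,5) C  (was 3)
#2 (2,12) C  (was 3)
#3 (5,3) H  (was 3)
#4 (0,9) H  (was 9)
#5 (2,5) C  (was 12)
#6 (0,9) H  (was 9)
#7 (3,13) C  (was 1)
#8 (0,9) H  (was 9)
#9 (2,5) H  (was 5)
#10 (4,0) C  (was 5)
#11 (4,0) H  (was 0)
#12 (1,11) H  (was 11)
#13 (1,2) C  (was 11)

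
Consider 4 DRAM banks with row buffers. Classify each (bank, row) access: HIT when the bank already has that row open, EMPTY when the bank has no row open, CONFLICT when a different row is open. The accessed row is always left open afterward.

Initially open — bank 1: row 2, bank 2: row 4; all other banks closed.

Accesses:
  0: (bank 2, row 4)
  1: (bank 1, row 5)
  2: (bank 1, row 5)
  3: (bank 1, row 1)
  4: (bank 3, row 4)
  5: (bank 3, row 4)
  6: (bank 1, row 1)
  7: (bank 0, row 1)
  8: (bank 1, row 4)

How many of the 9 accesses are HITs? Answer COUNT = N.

COUNT = 4

0: bank 2 row 4 — prev 4 → HIT
1: bank 1 row 5 — prev 2 → CONFLICT
2: bank 1 row 5 — prev 5 → HIT
3: bank 1 row 1 — prev 5 → CONFLICT
4: bank 3 row 4 — prev None → EMPTY
5: bank 3 row 4 — prev 4 → HIT
6: bank 1 row 1 — prev 1 → HIT
7: bank 0 row 1 — prev None → EMPTY
8: bank 1 row 4 — prev 1 → CONFLICT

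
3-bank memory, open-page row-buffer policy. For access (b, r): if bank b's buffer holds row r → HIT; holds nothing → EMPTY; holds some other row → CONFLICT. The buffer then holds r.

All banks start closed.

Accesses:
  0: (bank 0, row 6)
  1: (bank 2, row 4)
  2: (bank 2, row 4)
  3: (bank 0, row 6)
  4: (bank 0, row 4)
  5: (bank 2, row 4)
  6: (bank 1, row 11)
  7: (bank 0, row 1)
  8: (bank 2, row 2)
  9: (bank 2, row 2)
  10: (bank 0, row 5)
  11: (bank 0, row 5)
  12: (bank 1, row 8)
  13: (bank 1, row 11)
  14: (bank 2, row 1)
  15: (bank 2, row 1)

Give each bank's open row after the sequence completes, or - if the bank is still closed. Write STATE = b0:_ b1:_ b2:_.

STATE = b0:5 b1:11 b2:1

0: bank 0 row 6 — prev None → EMPTY
1: bank 2 row 4 — prev None → EMPTY
2: bank 2 row 4 — prev 4 → HIT
3: bank 0 row 6 — prev 6 → HIT
4: bank 0 row 4 — prev 6 → CONFLICT
5: bank 2 row 4 — prev 4 → HIT
6: bank 1 row 11 — prev None → EMPTY
7: bank 0 row 1 — prev 4 → CONFLICT
8: bank 2 row 2 — prev 4 → CONFLICT
9: bank 2 row 2 — prev 2 → HIT
10: bank 0 row 5 — prev 1 → CONFLICT
11: bank 0 row 5 — prev 5 → HIT
12: bank 1 row 8 — prev 11 → CONFLICT
13: bank 1 row 11 — prev 8 → CONFLICT
14: bank 2 row 1 — prev 2 → CONFLICT
15: bank 2 row 1 — prev 1 → HIT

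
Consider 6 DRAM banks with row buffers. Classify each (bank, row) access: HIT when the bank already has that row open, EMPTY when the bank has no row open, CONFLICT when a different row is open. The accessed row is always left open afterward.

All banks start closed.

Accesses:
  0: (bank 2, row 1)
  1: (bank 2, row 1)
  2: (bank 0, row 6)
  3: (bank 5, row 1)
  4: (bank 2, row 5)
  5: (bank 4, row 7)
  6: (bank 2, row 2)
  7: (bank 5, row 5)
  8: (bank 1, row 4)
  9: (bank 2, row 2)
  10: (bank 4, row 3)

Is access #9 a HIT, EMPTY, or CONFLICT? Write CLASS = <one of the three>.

CLASS = HIT

step 0: bank2 None->1 [EMPTY]
step 1: bank2 1->1 [HIT]
step 2: bank0 None->6 [EMPTY]
step 3: bank5 None->1 [EMPTY]
step 4: bank2 1->5 [CONFLICT]
step 5: bank4 None->7 [EMPTY]
step 6: bank2 5->2 [CONFLICT]
step 7: bank5 1->5 [CONFLICT]
step 8: bank1 None->4 [EMPTY]
step 9: bank2 2->2 [HIT]
step 10: bank4 7->3 [CONFLICT]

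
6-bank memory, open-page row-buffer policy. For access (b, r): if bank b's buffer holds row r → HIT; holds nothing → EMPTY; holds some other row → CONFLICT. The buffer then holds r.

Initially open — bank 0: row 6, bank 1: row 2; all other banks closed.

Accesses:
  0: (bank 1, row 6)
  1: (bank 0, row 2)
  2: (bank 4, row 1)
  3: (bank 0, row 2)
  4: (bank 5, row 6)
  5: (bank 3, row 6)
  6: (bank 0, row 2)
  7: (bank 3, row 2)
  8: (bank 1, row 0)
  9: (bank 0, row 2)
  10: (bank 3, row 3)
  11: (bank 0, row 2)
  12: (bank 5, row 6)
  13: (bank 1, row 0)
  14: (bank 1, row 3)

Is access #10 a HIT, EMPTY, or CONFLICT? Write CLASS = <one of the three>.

0: bank 1 row 6 — prev 2 → CONFLICT
1: bank 0 row 2 — prev 6 → CONFLICT
2: bank 4 row 1 — prev None → EMPTY
3: bank 0 row 2 — prev 2 → HIT
4: bank 5 row 6 — prev None → EMPTY
5: bank 3 row 6 — prev None → EMPTY
6: bank 0 row 2 — prev 2 → HIT
7: bank 3 row 2 — prev 6 → CONFLICT
8: bank 1 row 0 — prev 6 → CONFLICT
9: bank 0 row 2 — prev 2 → HIT
10: bank 3 row 3 — prev 2 → CONFLICT
11: bank 0 row 2 — prev 2 → HIT
12: bank 5 row 6 — prev 6 → HIT
13: bank 1 row 0 — prev 0 → HIT
14: bank 1 row 3 — prev 0 → CONFLICT

CLASS = CONFLICT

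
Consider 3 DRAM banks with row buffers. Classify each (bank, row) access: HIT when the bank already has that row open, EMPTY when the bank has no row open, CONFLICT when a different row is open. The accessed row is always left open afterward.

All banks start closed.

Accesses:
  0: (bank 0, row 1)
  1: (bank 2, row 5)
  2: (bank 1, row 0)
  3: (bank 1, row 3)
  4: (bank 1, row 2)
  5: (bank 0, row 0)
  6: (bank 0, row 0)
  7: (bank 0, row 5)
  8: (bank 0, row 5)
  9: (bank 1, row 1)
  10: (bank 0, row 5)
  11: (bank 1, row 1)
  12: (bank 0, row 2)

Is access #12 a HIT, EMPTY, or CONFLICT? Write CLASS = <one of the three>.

CLASS = CONFLICT

0: bank 0 row 1 — prev None → EMPTY
1: bank 2 row 5 — prev None → EMPTY
2: bank 1 row 0 — prev None → EMPTY
3: bank 1 row 3 — prev 0 → CONFLICT
4: bank 1 row 2 — prev 3 → CONFLICT
5: bank 0 row 0 — prev 1 → CONFLICT
6: bank 0 row 0 — prev 0 → HIT
7: bank 0 row 5 — prev 0 → CONFLICT
8: bank 0 row 5 — prev 5 → HIT
9: bank 1 row 1 — prev 2 → CONFLICT
10: bank 0 row 5 — prev 5 → HIT
11: bank 1 row 1 — prev 1 → HIT
12: bank 0 row 2 — prev 5 → CONFLICT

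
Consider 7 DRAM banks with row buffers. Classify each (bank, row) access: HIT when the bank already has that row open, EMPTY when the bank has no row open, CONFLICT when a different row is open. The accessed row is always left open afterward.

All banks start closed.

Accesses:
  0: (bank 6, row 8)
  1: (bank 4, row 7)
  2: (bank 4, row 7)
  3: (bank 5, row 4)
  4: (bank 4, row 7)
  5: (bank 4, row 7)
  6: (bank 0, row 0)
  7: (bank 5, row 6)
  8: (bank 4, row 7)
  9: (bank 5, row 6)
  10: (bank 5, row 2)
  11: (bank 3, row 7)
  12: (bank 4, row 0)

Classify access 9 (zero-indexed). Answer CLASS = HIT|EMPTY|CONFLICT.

#0 (6,8) E
#1 (4,7) E
#2 (4,7) H  (was 7)
#3 (5,4) E
#4 (4,7) H  (was 7)
#5 (4,7) H  (was 7)
#6 (0,0) E
#7 (5,6) C  (was 4)
#8 (4,7) H  (was 7)
#9 (5,6) H  (was 6)
#10 (5,2) C  (was 6)
#11 (3,7) E
#12 (4,0) C  (was 7)

CLASS = HIT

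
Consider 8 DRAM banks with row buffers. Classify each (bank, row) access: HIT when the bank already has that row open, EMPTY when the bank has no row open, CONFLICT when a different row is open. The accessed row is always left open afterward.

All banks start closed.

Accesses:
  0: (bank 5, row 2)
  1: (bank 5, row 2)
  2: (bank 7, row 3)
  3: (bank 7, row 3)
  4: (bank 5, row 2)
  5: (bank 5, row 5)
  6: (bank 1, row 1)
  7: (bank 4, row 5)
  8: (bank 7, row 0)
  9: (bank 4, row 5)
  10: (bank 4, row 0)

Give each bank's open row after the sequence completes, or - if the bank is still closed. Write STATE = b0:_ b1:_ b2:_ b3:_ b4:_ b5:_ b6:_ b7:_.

STATE = b0:- b1:1 b2:- b3:- b4:0 b5:5 b6:- b7:0

0: bank 5 row 2 — prev None → EMPTY
1: bank 5 row 2 — prev 2 → HIT
2: bank 7 row 3 — prev None → EMPTY
3: bank 7 row 3 — prev 3 → HIT
4: bank 5 row 2 — prev 2 → HIT
5: bank 5 row 5 — prev 2 → CONFLICT
6: bank 1 row 1 — prev None → EMPTY
7: bank 4 row 5 — prev None → EMPTY
8: bank 7 row 0 — prev 3 → CONFLICT
9: bank 4 row 5 — prev 5 → HIT
10: bank 4 row 0 — prev 5 → CONFLICT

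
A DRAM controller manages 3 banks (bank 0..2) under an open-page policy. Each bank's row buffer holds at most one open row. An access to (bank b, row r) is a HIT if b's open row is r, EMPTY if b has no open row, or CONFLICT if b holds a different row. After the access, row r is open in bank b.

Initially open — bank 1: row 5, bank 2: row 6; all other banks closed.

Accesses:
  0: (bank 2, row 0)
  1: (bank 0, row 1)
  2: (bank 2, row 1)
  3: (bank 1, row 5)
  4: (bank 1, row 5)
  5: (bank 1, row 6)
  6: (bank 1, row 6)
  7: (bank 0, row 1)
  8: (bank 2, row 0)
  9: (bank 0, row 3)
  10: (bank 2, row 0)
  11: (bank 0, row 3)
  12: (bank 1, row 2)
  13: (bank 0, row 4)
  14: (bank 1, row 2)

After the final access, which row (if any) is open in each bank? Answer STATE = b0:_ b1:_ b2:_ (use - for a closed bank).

#0 (2,0) C  (was 6)
#1 (0,1) E
#2 (2,1) C  (was 0)
#3 (1,5) H  (was 5)
#4 (1,5) H  (was 5)
#5 (1,6) C  (was 5)
#6 (1,6) H  (was 6)
#7 (0,1) H  (was 1)
#8 (2,0) C  (was 1)
#9 (0,3) C  (was 1)
#10 (2,0) H  (was 0)
#11 (0,3) H  (was 3)
#12 (1,2) C  (was 6)
#13 (0,4) C  (was 3)
#14 (1,2) H  (was 2)

STATE = b0:4 b1:2 b2:0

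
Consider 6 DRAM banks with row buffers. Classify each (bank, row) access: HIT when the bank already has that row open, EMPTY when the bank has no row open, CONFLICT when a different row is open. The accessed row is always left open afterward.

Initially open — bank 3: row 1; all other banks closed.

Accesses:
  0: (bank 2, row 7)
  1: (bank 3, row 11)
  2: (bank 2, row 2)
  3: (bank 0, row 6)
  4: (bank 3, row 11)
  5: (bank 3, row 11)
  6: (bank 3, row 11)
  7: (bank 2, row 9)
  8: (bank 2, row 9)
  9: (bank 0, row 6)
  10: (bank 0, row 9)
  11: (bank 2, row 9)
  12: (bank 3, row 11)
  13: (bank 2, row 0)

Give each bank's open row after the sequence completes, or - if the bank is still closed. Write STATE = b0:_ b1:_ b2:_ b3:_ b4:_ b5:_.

  [0] b2 r7: no row ⇒ E
  [1] b3 r11: had r1 ⇒ C
  [2] b2 r2: had r7 ⇒ C
  [3] b0 r6: no row ⇒ E
  [4] b3 r11: had r11 ⇒ H
  [5] b3 r11: had r11 ⇒ H
  [6] b3 r11: had r11 ⇒ H
  [7] b2 r9: had r2 ⇒ C
  [8] b2 r9: had r9 ⇒ H
  [9] b0 r6: had r6 ⇒ H
  [10] b0 r9: had r6 ⇒ C
  [11] b2 r9: had r9 ⇒ H
  [12] b3 r11: had r11 ⇒ H
  [13] b2 r0: had r9 ⇒ C

STATE = b0:9 b1:- b2:0 b3:11 b4:- b5:-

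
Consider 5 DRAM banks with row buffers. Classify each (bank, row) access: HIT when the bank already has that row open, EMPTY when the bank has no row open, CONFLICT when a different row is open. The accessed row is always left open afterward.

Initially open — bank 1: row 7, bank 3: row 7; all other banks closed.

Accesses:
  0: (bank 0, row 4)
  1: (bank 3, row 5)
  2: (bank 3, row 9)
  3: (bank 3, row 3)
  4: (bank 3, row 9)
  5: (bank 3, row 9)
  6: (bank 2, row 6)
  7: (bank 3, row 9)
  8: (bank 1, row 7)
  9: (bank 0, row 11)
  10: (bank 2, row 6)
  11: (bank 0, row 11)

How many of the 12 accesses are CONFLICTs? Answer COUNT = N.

COUNT = 5

#0 (0,4) E
#1 (3,5) C  (was 7)
#2 (3,9) C  (was 5)
#3 (3,3) C  (was 9)
#4 (3,9) C  (was 3)
#5 (3,9) H  (was 9)
#6 (2,6) E
#7 (3,9) H  (was 9)
#8 (1,7) H  (was 7)
#9 (0,11) C  (was 4)
#10 (2,6) H  (was 6)
#11 (0,11) H  (was 11)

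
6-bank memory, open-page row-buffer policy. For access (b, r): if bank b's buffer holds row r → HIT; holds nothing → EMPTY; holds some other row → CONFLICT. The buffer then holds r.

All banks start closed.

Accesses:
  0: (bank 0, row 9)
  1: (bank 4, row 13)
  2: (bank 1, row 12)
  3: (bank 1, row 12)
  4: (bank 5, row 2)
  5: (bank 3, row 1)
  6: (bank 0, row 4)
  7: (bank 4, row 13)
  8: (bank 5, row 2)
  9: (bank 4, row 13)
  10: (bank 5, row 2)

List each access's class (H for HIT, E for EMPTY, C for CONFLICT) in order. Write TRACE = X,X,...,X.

TRACE = E,E,E,H,E,E,C,H,H,H,H

  [0] b0 r9: no row ⇒ E
  [1] b4 r13: no row ⇒ E
  [2] b1 r12: no row ⇒ E
  [3] b1 r12: had r12 ⇒ H
  [4] b5 r2: no row ⇒ E
  [5] b3 r1: no row ⇒ E
  [6] b0 r4: had r9 ⇒ C
  [7] b4 r13: had r13 ⇒ H
  [8] b5 r2: had r2 ⇒ H
  [9] b4 r13: had r13 ⇒ H
  [10] b5 r2: had r2 ⇒ H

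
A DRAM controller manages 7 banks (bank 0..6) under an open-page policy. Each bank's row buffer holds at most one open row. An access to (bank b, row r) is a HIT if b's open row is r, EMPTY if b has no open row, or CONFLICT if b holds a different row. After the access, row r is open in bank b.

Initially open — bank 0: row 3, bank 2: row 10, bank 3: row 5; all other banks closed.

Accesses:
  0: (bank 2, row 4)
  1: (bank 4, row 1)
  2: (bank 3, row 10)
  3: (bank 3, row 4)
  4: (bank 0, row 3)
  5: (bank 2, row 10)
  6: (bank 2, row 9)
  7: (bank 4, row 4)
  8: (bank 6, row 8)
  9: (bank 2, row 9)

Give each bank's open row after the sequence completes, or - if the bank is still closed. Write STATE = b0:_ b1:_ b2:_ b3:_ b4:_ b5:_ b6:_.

STATE = b0:3 b1:- b2:9 b3:4 b4:4 b5:- b6:8

0: bank 2 row 4 — prev 10 → CONFLICT
1: bank 4 row 1 — prev None → EMPTY
2: bank 3 row 10 — prev 5 → CONFLICT
3: bank 3 row 4 — prev 10 → CONFLICT
4: bank 0 row 3 — prev 3 → HIT
5: bank 2 row 10 — prev 4 → CONFLICT
6: bank 2 row 9 — prev 10 → CONFLICT
7: bank 4 row 4 — prev 1 → CONFLICT
8: bank 6 row 8 — prev None → EMPTY
9: bank 2 row 9 — prev 9 → HIT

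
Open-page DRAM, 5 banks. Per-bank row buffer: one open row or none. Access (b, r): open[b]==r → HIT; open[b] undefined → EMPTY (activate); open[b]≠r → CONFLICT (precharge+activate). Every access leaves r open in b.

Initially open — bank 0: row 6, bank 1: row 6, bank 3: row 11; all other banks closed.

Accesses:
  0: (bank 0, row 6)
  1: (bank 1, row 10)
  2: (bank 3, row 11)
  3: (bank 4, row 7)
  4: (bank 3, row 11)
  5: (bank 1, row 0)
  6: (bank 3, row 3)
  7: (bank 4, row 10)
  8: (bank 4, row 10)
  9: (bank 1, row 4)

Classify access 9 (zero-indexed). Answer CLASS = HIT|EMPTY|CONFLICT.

step 0: bank0 6->6 [HIT]
step 1: bank1 6->10 [CONFLICT]
step 2: bank3 11->11 [HIT]
step 3: bank4 None->7 [EMPTY]
step 4: bank3 11->11 [HIT]
step 5: bank1 10->0 [CONFLICT]
step 6: bank3 11->3 [CONFLICT]
step 7: bank4 7->10 [CONFLICT]
step 8: bank4 10->10 [HIT]
step 9: bank1 0->4 [CONFLICT]

CLASS = CONFLICT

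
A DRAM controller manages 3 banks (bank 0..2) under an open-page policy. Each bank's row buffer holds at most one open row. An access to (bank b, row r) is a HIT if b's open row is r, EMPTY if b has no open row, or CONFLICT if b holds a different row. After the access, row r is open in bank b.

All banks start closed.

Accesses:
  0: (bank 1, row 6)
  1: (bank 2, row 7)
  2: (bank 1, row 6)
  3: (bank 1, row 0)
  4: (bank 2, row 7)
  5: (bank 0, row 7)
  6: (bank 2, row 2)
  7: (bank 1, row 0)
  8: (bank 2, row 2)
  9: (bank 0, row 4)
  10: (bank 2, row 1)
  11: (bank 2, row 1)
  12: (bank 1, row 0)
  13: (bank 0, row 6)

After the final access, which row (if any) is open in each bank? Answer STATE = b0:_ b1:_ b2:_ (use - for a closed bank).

STATE = b0:6 b1:0 b2:1

#0 (1,6) E
#1 (2,7) E
#2 (1,6) H  (was 6)
#3 (1,0) C  (was 6)
#4 (2,7) H  (was 7)
#5 (0,7) E
#6 (2,2) C  (was 7)
#7 (1,0) H  (was 0)
#8 (2,2) H  (was 2)
#9 (0,4) C  (was 7)
#10 (2,1) C  (was 2)
#11 (2,1) H  (was 1)
#12 (1,0) H  (was 0)
#13 (0,6) C  (was 4)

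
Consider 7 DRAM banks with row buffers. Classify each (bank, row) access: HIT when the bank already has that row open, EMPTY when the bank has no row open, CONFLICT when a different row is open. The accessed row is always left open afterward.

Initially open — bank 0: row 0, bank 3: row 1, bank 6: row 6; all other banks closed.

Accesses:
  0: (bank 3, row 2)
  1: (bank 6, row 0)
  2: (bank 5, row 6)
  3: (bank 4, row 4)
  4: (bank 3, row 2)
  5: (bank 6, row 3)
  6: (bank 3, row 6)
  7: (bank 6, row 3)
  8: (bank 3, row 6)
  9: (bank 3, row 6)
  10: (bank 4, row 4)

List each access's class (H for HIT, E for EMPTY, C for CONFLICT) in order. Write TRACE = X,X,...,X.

0: bank 3 row 2 — prev 1 → CONFLICT
1: bank 6 row 0 — prev 6 → CONFLICT
2: bank 5 row 6 — prev None → EMPTY
3: bank 4 row 4 — prev None → EMPTY
4: bank 3 row 2 — prev 2 → HIT
5: bank 6 row 3 — prev 0 → CONFLICT
6: bank 3 row 6 — prev 2 → CONFLICT
7: bank 6 row 3 — prev 3 → HIT
8: bank 3 row 6 — prev 6 → HIT
9: bank 3 row 6 — prev 6 → HIT
10: bank 4 row 4 — prev 4 → HIT

TRACE = C,C,E,E,H,C,C,H,H,H,H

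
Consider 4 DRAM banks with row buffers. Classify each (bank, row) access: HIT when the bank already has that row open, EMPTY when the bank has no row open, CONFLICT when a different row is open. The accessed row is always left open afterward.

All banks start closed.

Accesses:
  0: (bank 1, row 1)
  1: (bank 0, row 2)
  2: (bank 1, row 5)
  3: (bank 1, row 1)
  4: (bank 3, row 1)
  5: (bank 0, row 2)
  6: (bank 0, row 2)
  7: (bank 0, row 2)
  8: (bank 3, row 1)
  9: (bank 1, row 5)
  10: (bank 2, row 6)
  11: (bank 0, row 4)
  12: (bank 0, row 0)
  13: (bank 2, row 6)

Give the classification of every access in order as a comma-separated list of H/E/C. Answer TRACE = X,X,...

0: bank 1 row 1 — prev None → EMPTY
1: bank 0 row 2 — prev None → EMPTY
2: bank 1 row 5 — prev 1 → CONFLICT
3: bank 1 row 1 — prev 5 → CONFLICT
4: bank 3 row 1 — prev None → EMPTY
5: bank 0 row 2 — prev 2 → HIT
6: bank 0 row 2 — prev 2 → HIT
7: bank 0 row 2 — prev 2 → HIT
8: bank 3 row 1 — prev 1 → HIT
9: bank 1 row 5 — prev 1 → CONFLICT
10: bank 2 row 6 — prev None → EMPTY
11: bank 0 row 4 — prev 2 → CONFLICT
12: bank 0 row 0 — prev 4 → CONFLICT
13: bank 2 row 6 — prev 6 → HIT

TRACE = E,E,C,C,E,H,H,H,H,C,E,C,C,H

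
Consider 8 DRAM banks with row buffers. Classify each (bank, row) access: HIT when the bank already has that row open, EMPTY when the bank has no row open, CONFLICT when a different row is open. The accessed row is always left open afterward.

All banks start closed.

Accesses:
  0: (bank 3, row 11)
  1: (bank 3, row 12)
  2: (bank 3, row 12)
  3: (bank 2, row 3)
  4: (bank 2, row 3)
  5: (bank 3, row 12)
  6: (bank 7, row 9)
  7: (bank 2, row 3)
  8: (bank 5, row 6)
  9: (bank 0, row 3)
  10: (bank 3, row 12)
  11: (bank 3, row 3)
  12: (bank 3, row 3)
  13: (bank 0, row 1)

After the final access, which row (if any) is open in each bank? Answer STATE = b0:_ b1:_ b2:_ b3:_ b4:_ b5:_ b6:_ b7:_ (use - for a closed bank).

STATE = b0:1 b1:- b2:3 b3:3 b4:- b5:6 b6:- b7:9

0: bank 3 row 11 — prev None → EMPTY
1: bank 3 row 12 — prev 11 → CONFLICT
2: bank 3 row 12 — prev 12 → HIT
3: bank 2 row 3 — prev None → EMPTY
4: bank 2 row 3 — prev 3 → HIT
5: bank 3 row 12 — prev 12 → HIT
6: bank 7 row 9 — prev None → EMPTY
7: bank 2 row 3 — prev 3 → HIT
8: bank 5 row 6 — prev None → EMPTY
9: bank 0 row 3 — prev None → EMPTY
10: bank 3 row 12 — prev 12 → HIT
11: bank 3 row 3 — prev 12 → CONFLICT
12: bank 3 row 3 — prev 3 → HIT
13: bank 0 row 1 — prev 3 → CONFLICT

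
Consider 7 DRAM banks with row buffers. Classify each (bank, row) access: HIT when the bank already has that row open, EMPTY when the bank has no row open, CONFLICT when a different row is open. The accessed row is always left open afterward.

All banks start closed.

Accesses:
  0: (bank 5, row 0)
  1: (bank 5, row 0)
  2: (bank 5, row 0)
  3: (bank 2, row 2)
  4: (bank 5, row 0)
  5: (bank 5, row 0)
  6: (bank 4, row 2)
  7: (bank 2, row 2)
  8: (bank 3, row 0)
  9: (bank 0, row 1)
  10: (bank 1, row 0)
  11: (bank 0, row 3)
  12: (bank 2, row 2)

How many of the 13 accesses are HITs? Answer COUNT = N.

COUNT = 6

#0 (5,0) E
#1 (5,0) H  (was 0)
#2 (5,0) H  (was 0)
#3 (2,2) E
#4 (5,0) H  (was 0)
#5 (5,0) H  (was 0)
#6 (4,2) E
#7 (2,2) H  (was 2)
#8 (3,0) E
#9 (0,1) E
#10 (1,0) E
#11 (0,3) C  (was 1)
#12 (2,2) H  (was 2)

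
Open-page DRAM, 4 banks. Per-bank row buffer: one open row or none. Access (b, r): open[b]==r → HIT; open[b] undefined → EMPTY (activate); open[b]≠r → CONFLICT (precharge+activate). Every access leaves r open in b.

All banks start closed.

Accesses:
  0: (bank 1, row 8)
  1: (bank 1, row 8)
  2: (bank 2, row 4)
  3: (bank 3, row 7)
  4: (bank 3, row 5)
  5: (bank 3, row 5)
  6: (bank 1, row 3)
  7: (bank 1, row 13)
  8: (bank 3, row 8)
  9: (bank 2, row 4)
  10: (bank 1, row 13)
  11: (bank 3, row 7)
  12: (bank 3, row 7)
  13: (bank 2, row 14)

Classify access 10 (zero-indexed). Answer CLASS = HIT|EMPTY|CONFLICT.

CLASS = HIT

#0 (1,8) E
#1 (1,8) H  (was 8)
#2 (2,4) E
#3 (3,7) E
#4 (3,5) C  (was 7)
#5 (3,5) H  (was 5)
#6 (1,3) C  (was 8)
#7 (1,13) C  (was 3)
#8 (3,8) C  (was 5)
#9 (2,4) H  (was 4)
#10 (1,13) H  (was 13)
#11 (3,7) C  (was 8)
#12 (3,7) H  (was 7)
#13 (2,14) C  (was 4)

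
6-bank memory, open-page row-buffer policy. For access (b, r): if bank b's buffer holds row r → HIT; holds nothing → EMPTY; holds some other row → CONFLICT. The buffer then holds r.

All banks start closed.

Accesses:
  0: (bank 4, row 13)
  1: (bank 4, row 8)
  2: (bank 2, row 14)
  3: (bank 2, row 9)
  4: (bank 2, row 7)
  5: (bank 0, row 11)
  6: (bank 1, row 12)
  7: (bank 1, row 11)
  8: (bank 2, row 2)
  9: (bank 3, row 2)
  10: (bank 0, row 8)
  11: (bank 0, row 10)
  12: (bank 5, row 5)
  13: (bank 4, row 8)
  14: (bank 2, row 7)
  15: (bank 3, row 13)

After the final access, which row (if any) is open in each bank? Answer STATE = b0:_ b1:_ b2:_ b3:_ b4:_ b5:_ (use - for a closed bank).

  [0] b4 r13: no row ⇒ E
  [1] b4 r8: had r13 ⇒ C
  [2] b2 r14: no row ⇒ E
  [3] b2 r9: had r14 ⇒ C
  [4] b2 r7: had r9 ⇒ C
  [5] b0 r11: no row ⇒ E
  [6] b1 r12: no row ⇒ E
  [7] b1 r11: had r12 ⇒ C
  [8] b2 r2: had r7 ⇒ C
  [9] b3 r2: no row ⇒ E
  [10] b0 r8: had r11 ⇒ C
  [11] b0 r10: had r8 ⇒ C
  [12] b5 r5: no row ⇒ E
  [13] b4 r8: had r8 ⇒ H
  [14] b2 r7: had r2 ⇒ C
  [15] b3 r13: had r2 ⇒ C

STATE = b0:10 b1:11 b2:7 b3:13 b4:8 b5:5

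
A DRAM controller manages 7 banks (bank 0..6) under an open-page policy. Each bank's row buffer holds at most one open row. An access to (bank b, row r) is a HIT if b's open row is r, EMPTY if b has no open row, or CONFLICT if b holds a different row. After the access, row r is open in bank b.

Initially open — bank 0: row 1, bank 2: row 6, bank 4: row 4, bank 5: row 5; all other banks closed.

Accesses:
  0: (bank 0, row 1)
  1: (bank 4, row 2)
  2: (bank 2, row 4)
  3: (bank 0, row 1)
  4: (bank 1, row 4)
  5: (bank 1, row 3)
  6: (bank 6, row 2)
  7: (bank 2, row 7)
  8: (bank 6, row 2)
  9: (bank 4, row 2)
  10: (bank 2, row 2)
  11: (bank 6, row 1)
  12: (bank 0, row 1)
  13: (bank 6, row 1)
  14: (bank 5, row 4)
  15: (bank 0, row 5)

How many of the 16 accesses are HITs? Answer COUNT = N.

step 0: bank0 1->1 [HIT]
step 1: bank4 4->2 [CONFLICT]
step 2: bank2 6->4 [CONFLICT]
step 3: bank0 1->1 [HIT]
step 4: bank1 None->4 [EMPTY]
step 5: bank1 4->3 [CONFLICT]
step 6: bank6 None->2 [EMPTY]
step 7: bank2 4->7 [CONFLICT]
step 8: bank6 2->2 [HIT]
step 9: bank4 2->2 [HIT]
step 10: bank2 7->2 [CONFLICT]
step 11: bank6 2->1 [CONFLICT]
step 12: bank0 1->1 [HIT]
step 13: bank6 1->1 [HIT]
step 14: bank5 5->4 [CONFLICT]
step 15: bank0 1->5 [CONFLICT]

COUNT = 6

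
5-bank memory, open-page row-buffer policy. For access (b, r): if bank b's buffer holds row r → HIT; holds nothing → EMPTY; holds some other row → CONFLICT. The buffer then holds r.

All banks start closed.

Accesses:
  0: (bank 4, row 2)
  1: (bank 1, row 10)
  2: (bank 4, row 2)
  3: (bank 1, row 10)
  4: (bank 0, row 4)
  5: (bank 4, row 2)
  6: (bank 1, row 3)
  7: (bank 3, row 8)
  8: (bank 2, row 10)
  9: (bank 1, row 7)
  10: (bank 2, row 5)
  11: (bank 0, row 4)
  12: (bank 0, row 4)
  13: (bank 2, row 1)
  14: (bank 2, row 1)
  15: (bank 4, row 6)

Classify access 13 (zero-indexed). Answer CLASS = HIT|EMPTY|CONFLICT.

CLASS = CONFLICT

  [0] b4 r2: no row ⇒ E
  [1] b1 r10: no row ⇒ E
  [2] b4 r2: had r2 ⇒ H
  [3] b1 r10: had r10 ⇒ H
  [4] b0 r4: no row ⇒ E
  [5] b4 r2: had r2 ⇒ H
  [6] b1 r3: had r10 ⇒ C
  [7] b3 r8: no row ⇒ E
  [8] b2 r10: no row ⇒ E
  [9] b1 r7: had r3 ⇒ C
  [10] b2 r5: had r10 ⇒ C
  [11] b0 r4: had r4 ⇒ H
  [12] b0 r4: had r4 ⇒ H
  [13] b2 r1: had r5 ⇒ C
  [14] b2 r1: had r1 ⇒ H
  [15] b4 r6: had r2 ⇒ C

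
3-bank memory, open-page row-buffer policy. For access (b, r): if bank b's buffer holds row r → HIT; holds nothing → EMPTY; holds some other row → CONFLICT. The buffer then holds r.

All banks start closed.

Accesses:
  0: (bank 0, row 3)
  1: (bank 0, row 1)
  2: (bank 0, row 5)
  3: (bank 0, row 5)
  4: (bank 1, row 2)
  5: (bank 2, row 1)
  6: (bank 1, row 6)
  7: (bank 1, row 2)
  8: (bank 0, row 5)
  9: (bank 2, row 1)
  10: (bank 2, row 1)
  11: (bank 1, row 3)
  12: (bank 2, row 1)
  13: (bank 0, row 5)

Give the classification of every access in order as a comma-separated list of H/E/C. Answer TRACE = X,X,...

  [0] b0 r3: no row ⇒ E
  [1] b0 r1: had r3 ⇒ C
  [2] b0 r5: had r1 ⇒ C
  [3] b0 r5: had r5 ⇒ H
  [4] b1 r2: no row ⇒ E
  [5] b2 r1: no row ⇒ E
  [6] b1 r6: had r2 ⇒ C
  [7] b1 r2: had r6 ⇒ C
  [8] b0 r5: had r5 ⇒ H
  [9] b2 r1: had r1 ⇒ H
  [10] b2 r1: had r1 ⇒ H
  [11] b1 r3: had r2 ⇒ C
  [12] b2 r1: had r1 ⇒ H
  [13] b0 r5: had r5 ⇒ H

TRACE = E,C,C,H,E,E,C,C,H,H,H,C,H,H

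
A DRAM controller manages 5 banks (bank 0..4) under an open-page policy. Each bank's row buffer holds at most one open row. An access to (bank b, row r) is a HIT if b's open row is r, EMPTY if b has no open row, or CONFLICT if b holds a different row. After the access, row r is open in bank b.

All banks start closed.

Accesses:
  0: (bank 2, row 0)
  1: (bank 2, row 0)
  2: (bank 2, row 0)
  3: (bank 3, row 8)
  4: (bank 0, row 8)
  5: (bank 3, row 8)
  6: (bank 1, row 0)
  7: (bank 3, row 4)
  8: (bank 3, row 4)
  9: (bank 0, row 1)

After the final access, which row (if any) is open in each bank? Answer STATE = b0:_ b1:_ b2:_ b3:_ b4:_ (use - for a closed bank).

step 0: bank2 None->0 [EMPTY]
step 1: bank2 0->0 [HIT]
step 2: bank2 0->0 [HIT]
step 3: bank3 None->8 [EMPTY]
step 4: bank0 None->8 [EMPTY]
step 5: bank3 8->8 [HIT]
step 6: bank1 None->0 [EMPTY]
step 7: bank3 8->4 [CONFLICT]
step 8: bank3 4->4 [HIT]
step 9: bank0 8->1 [CONFLICT]

STATE = b0:1 b1:0 b2:0 b3:4 b4:-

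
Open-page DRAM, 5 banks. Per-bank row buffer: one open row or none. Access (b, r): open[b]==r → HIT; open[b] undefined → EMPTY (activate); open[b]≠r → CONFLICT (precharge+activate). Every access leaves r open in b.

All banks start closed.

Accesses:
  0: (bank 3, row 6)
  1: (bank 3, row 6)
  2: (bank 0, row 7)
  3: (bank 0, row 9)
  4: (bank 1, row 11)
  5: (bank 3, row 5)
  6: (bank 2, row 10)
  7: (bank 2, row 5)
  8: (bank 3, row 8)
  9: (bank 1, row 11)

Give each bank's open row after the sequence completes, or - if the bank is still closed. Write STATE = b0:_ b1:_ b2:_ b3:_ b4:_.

  [0] b3 r6: no row ⇒ E
  [1] b3 r6: had r6 ⇒ H
  [2] b0 r7: no row ⇒ E
  [3] b0 r9: had r7 ⇒ C
  [4] b1 r11: no row ⇒ E
  [5] b3 r5: had r6 ⇒ C
  [6] b2 r10: no row ⇒ E
  [7] b2 r5: had r10 ⇒ C
  [8] b3 r8: had r5 ⇒ C
  [9] b1 r11: had r11 ⇒ H

STATE = b0:9 b1:11 b2:5 b3:8 b4:-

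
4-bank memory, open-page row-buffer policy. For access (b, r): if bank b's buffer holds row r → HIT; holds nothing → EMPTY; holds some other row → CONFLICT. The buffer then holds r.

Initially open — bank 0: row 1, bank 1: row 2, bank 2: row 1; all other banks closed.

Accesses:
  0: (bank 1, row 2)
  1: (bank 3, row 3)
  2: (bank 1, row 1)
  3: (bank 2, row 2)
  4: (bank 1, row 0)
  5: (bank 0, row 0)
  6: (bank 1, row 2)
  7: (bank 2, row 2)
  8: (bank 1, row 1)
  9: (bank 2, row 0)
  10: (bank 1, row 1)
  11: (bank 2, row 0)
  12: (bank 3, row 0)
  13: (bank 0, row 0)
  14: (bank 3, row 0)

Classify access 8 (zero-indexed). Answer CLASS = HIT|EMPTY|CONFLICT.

CLASS = CONFLICT

#0 (1,2) H  (was 2)
#1 (3,3) E
#2 (1,1) C  (was 2)
#3 (2,2) C  (was 1)
#4 (1,0) C  (was 1)
#5 (0,0) C  (was 1)
#6 (1,2) C  (was 0)
#7 (2,2) H  (was 2)
#8 (1,1) C  (was 2)
#9 (2,0) C  (was 2)
#10 (1,1) H  (was 1)
#11 (2,0) H  (was 0)
#12 (3,0) C  (was 3)
#13 (0,0) H  (was 0)
#14 (3,0) H  (was 0)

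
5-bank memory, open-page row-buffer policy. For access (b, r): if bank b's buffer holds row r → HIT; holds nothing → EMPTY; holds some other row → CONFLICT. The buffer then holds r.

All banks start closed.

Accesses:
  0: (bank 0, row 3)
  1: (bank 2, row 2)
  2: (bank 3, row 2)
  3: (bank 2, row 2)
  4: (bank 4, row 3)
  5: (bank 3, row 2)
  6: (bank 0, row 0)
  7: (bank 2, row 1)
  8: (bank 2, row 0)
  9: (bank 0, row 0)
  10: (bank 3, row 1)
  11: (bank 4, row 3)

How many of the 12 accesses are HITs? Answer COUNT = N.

COUNT = 4

step 0: bank0 None->3 [EMPTY]
step 1: bank2 None->2 [EMPTY]
step 2: bank3 None->2 [EMPTY]
step 3: bank2 2->2 [HIT]
step 4: bank4 None->3 [EMPTY]
step 5: bank3 2->2 [HIT]
step 6: bank0 3->0 [CONFLICT]
step 7: bank2 2->1 [CONFLICT]
step 8: bank2 1->0 [CONFLICT]
step 9: bank0 0->0 [HIT]
step 10: bank3 2->1 [CONFLICT]
step 11: bank4 3->3 [HIT]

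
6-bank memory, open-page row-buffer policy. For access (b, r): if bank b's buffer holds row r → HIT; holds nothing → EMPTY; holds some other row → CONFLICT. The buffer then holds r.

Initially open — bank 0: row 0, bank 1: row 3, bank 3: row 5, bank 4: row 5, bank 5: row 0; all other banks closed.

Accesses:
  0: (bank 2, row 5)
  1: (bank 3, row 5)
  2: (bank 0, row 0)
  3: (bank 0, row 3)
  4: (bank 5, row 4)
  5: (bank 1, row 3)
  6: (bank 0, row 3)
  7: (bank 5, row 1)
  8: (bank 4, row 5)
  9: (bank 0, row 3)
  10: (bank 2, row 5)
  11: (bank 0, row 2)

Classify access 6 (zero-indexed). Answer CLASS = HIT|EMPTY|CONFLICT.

#0 (2,5) E
#1 (3,5) H  (was 5)
#2 (0,0) H  (was 0)
#3 (0,3) C  (was 0)
#4 (5,4) C  (was 0)
#5 (1,3) H  (was 3)
#6 (0,3) H  (was 3)
#7 (5,1) C  (was 4)
#8 (4,5) H  (was 5)
#9 (0,3) H  (was 3)
#10 (2,5) H  (was 5)
#11 (0,2) C  (was 3)

CLASS = HIT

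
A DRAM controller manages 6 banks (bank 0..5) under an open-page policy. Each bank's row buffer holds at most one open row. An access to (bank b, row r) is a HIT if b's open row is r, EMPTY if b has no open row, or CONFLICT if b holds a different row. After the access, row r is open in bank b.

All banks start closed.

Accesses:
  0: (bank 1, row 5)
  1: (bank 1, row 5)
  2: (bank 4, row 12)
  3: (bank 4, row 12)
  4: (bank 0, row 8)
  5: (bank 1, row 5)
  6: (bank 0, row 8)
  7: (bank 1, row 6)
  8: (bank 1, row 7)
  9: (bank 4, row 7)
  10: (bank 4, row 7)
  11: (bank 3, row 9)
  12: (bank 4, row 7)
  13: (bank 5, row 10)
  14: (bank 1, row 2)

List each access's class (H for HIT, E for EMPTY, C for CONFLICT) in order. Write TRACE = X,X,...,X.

#0 (1,5) E
#1 (1,5) H  (was 5)
#2 (4,12) E
#3 (4,12) H  (was 12)
#4 (0,8) E
#5 (1,5) H  (was 5)
#6 (0,8) H  (was 8)
#7 (1,6) C  (was 5)
#8 (1,7) C  (was 6)
#9 (4,7) C  (was 12)
#10 (4,7) H  (was 7)
#11 (3,9) E
#12 (4,7) H  (was 7)
#13 (5,10) E
#14 (1,2) C  (was 7)

TRACE = E,H,E,H,E,H,H,C,C,C,H,E,H,E,C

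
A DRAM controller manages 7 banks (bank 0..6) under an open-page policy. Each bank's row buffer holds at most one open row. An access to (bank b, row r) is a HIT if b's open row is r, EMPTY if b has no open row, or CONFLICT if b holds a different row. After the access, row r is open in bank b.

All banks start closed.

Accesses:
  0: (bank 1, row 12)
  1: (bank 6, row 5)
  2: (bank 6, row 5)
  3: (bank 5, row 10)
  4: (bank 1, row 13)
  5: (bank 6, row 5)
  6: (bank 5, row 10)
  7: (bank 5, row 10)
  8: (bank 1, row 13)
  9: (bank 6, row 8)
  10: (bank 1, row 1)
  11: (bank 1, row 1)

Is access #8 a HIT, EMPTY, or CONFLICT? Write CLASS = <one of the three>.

CLASS = HIT

step 0: bank1 None->12 [EMPTY]
step 1: bank6 None->5 [EMPTY]
step 2: bank6 5->5 [HIT]
step 3: bank5 None->10 [EMPTY]
step 4: bank1 12->13 [CONFLICT]
step 5: bank6 5->5 [HIT]
step 6: bank5 10->10 [HIT]
step 7: bank5 10->10 [HIT]
step 8: bank1 13->13 [HIT]
step 9: bank6 5->8 [CONFLICT]
step 10: bank1 13->1 [CONFLICT]
step 11: bank1 1->1 [HIT]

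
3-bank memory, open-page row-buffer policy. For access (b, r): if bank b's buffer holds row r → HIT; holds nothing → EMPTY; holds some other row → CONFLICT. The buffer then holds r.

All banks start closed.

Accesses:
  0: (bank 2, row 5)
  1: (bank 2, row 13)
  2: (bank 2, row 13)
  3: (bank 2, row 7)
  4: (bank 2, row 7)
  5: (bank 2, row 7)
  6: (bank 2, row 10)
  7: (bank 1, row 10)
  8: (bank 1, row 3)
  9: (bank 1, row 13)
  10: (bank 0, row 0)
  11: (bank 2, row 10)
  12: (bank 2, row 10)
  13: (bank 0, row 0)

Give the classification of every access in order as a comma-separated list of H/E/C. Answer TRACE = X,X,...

step 0: bank2 None->5 [EMPTY]
step 1: bank2 5->13 [CONFLICT]
step 2: bank2 13->13 [HIT]
step 3: bank2 13->7 [CONFLICT]
step 4: bank2 7->7 [HIT]
step 5: bank2 7->7 [HIT]
step 6: bank2 7->10 [CONFLICT]
step 7: bank1 None->10 [EMPTY]
step 8: bank1 10->3 [CONFLICT]
step 9: bank1 3->13 [CONFLICT]
step 10: bank0 None->0 [EMPTY]
step 11: bank2 10->10 [HIT]
step 12: bank2 10->10 [HIT]
step 13: bank0 0->0 [HIT]

TRACE = E,C,H,C,H,H,C,E,C,C,E,H,H,H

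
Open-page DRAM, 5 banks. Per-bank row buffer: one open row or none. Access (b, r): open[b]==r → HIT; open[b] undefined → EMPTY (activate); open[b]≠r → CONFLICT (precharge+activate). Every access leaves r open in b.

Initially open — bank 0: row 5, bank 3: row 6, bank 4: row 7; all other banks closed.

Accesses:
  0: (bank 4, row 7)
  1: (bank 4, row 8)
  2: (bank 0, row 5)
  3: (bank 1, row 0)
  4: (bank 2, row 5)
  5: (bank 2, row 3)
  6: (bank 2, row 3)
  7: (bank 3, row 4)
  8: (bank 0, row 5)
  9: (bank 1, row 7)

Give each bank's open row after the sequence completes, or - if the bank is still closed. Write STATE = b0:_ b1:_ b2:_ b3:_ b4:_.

STATE = b0:5 b1:7 b2:3 b3:4 b4:8

0: bank 4 row 7 — prev 7 → HIT
1: bank 4 row 8 — prev 7 → CONFLICT
2: bank 0 row 5 — prev 5 → HIT
3: bank 1 row 0 — prev None → EMPTY
4: bank 2 row 5 — prev None → EMPTY
5: bank 2 row 3 — prev 5 → CONFLICT
6: bank 2 row 3 — prev 3 → HIT
7: bank 3 row 4 — prev 6 → CONFLICT
8: bank 0 row 5 — prev 5 → HIT
9: bank 1 row 7 — prev 0 → CONFLICT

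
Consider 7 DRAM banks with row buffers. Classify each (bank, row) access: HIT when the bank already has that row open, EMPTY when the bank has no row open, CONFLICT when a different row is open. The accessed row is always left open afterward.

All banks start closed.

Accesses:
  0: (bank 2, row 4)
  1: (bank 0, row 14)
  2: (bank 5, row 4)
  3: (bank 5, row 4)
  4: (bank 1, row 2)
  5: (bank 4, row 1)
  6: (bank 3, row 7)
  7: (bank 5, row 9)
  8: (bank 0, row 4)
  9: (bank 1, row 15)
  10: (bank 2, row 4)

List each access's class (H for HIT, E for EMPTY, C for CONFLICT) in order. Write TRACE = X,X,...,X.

#0 (2,4) E
#1 (0,14) E
#2 (5,4) E
#3 (5,4) H  (was 4)
#4 (1,2) E
#5 (4,1) E
#6 (3,7) E
#7 (5,9) C  (was 4)
#8 (0,4) C  (was 14)
#9 (1,15) C  (was 2)
#10 (2,4) H  (was 4)

TRACE = E,E,E,H,E,E,E,C,C,C,H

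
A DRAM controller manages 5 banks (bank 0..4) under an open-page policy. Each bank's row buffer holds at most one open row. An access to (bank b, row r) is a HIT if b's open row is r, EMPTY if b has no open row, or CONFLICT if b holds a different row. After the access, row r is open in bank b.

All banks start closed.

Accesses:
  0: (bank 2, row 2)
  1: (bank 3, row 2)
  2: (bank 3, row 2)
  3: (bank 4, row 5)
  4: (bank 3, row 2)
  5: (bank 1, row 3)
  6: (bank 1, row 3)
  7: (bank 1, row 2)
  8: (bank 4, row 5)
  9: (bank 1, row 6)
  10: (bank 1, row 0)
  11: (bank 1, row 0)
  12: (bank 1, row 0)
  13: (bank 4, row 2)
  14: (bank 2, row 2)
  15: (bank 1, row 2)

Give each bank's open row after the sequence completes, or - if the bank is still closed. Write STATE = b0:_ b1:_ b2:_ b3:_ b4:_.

#0 (2,2) E
#1 (3,2) E
#2 (3,2) H  (was 2)
#3 (4,5) E
#4 (3,2) H  (was 2)
#5 (1,3) E
#6 (1,3) H  (was 3)
#7 (1,2) C  (was 3)
#8 (4,5) H  (was 5)
#9 (1,6) C  (was 2)
#10 (1,0) C  (was 6)
#11 (1,0) H  (was 0)
#12 (1,0) H  (was 0)
#13 (4,2) C  (was 5)
#14 (2,2) H  (was 2)
#15 (1,2) C  (was 0)

STATE = b0:- b1:2 b2:2 b3:2 b4:2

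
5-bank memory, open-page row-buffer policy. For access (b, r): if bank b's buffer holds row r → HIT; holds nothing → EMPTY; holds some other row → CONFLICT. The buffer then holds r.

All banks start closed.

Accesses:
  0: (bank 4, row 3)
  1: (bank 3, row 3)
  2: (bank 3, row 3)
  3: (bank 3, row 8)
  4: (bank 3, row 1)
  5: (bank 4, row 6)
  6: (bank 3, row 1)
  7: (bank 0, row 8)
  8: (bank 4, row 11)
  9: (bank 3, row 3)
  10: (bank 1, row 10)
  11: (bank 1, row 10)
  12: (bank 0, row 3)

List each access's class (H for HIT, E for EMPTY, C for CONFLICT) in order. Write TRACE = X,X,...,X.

TRACE = E,E,H,C,C,C,H,E,C,C,E,H,C

#0 (4,3) E
#1 (3,3) E
#2 (3,3) H  (was 3)
#3 (3,8) C  (was 3)
#4 (3,1) C  (was 8)
#5 (4,6) C  (was 3)
#6 (3,1) H  (was 1)
#7 (0,8) E
#8 (4,11) C  (was 6)
#9 (3,3) C  (was 1)
#10 (1,10) E
#11 (1,10) H  (was 10)
#12 (0,3) C  (was 8)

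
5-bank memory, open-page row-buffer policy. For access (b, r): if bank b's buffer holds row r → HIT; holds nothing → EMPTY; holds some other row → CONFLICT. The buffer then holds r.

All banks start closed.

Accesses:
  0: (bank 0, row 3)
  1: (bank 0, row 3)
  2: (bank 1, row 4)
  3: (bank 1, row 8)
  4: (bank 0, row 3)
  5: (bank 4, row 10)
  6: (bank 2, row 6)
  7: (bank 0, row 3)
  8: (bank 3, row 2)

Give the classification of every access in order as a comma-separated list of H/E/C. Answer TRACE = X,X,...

0: bank 0 row 3 — prev None → EMPTY
1: bank 0 row 3 — prev 3 → HIT
2: bank 1 row 4 — prev None → EMPTY
3: bank 1 row 8 — prev 4 → CONFLICT
4: bank 0 row 3 — prev 3 → HIT
5: bank 4 row 10 — prev None → EMPTY
6: bank 2 row 6 — prev None → EMPTY
7: bank 0 row 3 — prev 3 → HIT
8: bank 3 row 2 — prev None → EMPTY

TRACE = E,H,E,C,H,E,E,H,E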